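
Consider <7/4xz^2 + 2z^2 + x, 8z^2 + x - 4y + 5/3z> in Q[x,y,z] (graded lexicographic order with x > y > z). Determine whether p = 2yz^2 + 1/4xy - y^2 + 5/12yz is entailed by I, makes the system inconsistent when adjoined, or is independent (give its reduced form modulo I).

First compute the reduced Gröbner basis of I by Buchberger's algorithm.
f_1 = 7/4xz^2 + 2z^2 + x, LT = xz^2.
f_2 = 8z^2 + x - 4y + 5/3z, LT = z^2.

S(f_1,f_2): lcm = xz^2. S = -1/8x^2 + 1/2xy - 5/24xz + 8/7z^2 + 4/7x.
  leading term x^2: no divisor's leading term divides it; move -1/8x^2 to the remainder.
  leading term xy: no divisor's leading term divides it; move 1/2xy to the remainder.
  leading term xz: no divisor's leading term divides it; move -5/24xz to the remainder.
  leading term z^2: subtract (1/7)·f_2 from 8/7z^2 + 4/7x → 3/7x + 4/7y - 5/21z
  leading term x: no divisor's leading term divides it; move 3/7x to the remainder.
  leading term y: no divisor's leading term divides it; move 4/7y to the remainder.
  leading term z: no divisor's leading term divides it; move -5/21z to the remainder.
  remainder -1/8x^2 + 1/2xy - 5/24xz + 3/7x + 4/7y - 5/21z ≠ 0; add h_3 = -1/8x^2 + 1/2xy - 5/24xz + 3/7x + 4/7y - 5/21z to the basis.

The other S-polynomials (S(f_1,h_3), S(f_2,h_3)) all reduce to 0 modulo the current basis, so we have a Gröbner basis.
Inter-reduce: drop elements whose leading term is divisible by another's, tail-reduce, and make monic.
Reduced Gröbner basis: {x^2 - 4xy + 5/3xz - 24/7x - 32/7y + 40/21z, z^2 + 1/8x - 1/2y + 5/24z}.
Label its elements g_1 = x^2 - 4xy + 5/3xz - 24/7x - 32/7y + 40/21z, g_2 = z^2 + 1/8x - 1/2y + 5/24z.

Reduce p = 2yz^2 + 1/4xy - y^2 + 5/12yz modulo G:
  leading term yz^2: subtract (2y)·g_2 from 2yz^2 + 1/4xy - y^2 + 5/12yz → 0
  normal form = 0.
Since the normal form is 0, p ∈ I.

2yz^2 + 1/4xy - y^2 + 5/12yz lies in I (it reduces to 0).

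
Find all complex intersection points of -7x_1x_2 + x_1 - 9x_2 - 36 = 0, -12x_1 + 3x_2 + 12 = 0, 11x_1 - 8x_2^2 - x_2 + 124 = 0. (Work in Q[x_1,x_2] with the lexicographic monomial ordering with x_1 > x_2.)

{(0, -4)}

Compute a lex Gröbner basis by Buchberger's algorithm.
f_1 = -7x_1x_2 + x_1 - 9x_2 - 36, LT = x_1x_2.
f_2 = -12x_1 + 3x_2 + 12, LT = x_1.
f_3 = 11x_1 - 8x_2^2 - x_2 + 124, LT = x_1.

S(f_1,f_2): lcm = x_1x_2. S = -1/7x_1 + 1/4x_2^2 + 16/7x_2 + 36/7.
  leading term x_1: subtract (1/84)·f_2 from -1/7x_1 + 1/4x_2^2 + 16/7x_2 + 36/7 → 1/4x_2^2 + 9/4x_2 + 5
  leading term x_2^2: no divisor's leading term divides it; move 1/4x_2^2 to the remainder.
  leading term x_2: no divisor's leading term divides it; move 9/4x_2 to the remainder.
  leading term 1: no divisor's leading term divides it; move 5 to the remainder.
  remainder 1/4x_2^2 + 9/4x_2 + 5 ≠ 0; add h_4 = 1/4x_2^2 + 9/4x_2 + 5 to the basis.

S(f_1,f_3): lcm = x_1x_2. S = -1/7x_1 + 8/11x_2^3 + 1/11x_2^2 - 769/77x_2 + 36/7.
  leading term x_1: subtract (1/84)·f_2 from -1/7x_1 + 8/11x_2^3 + 1/11x_2^2 - 769/77x_2 + 36/7 → 8/11x_2^3 + 1/11x_2^2 - 441/44x_2 + 5
  leading term x_2^3: subtract (32/11x_2)·h_4 from 8/11x_2^3 + 1/11x_2^2 - 441/44x_2 + 5 → -71/11x_2^2 - 1081/44x_2 + 5
  leading term x_2^2: subtract (-284/11)·h_4 from -71/11x_2^2 - 1081/44x_2 + 5 → 1475/44x_2 + 1475/11
  leading term x_2: no divisor's leading term divides it; move 1475/44x_2 to the remainder.
  leading term 1: no divisor's leading term divides it; move 1475/11 to the remainder.
  remainder 1475/44x_2 + 1475/11 ≠ 0; add h_5 = 1475/44x_2 + 1475/11 to the basis.

The other S-polynomials (S(f_2,f_3), S(f_1,h_4), S(f_2,h_4), S(f_3,h_4), S(f_1,h_5), S(f_2,h_5), S(f_3,h_5), S(h_4,h_5)) all reduce to 0 modulo the current basis, so we have a Gröbner basis.
Inter-reduce: drop elements whose leading term is divisible by another's, tail-reduce, and make monic.
Reduced Gröbner basis: {x_1, x_2 + 4}.

A lex Gröbner basis eliminates variables successively. Here x_2 + 4 depends only on x_2, with roots {-4}; lifting each root through the earlier basis elements recovers the full solutions.
  x_2 = -4: the earlier basis element becomes x_1 = 0, giving x_1 = 0 — point (0, -4).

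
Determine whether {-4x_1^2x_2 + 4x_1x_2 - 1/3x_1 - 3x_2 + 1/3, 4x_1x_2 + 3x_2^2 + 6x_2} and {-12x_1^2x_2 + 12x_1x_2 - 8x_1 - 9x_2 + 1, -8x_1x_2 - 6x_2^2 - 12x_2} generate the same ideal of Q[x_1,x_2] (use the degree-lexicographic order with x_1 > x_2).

No, the ideals differ.

Since reduced Gröbner bases are canonical representatives of ideals under a given ordering, it suffices to compute and compare them.
Buchberger on the first generating set:
f_1 = -4x_1^2x_2 + 4x_1x_2 - 1/3x_1 - 3x_2 + 1/3, LT = x_1^2x_2.
f_2 = 4x_1x_2 + 3x_2^2 + 6x_2, LT = x_1x_2.

S(f_1,f_2): lcm = x_1^2x_2. S = -3/4x_1x_2^2 - 5/2x_1x_2 + 1/12x_1 + 3/4x_2 - 1/12.
  reduce S modulo (f_1, f_2):
  remainder 9/16x_2^3 + 3x_2^2 + 1/12x_1 + 9/2x_2 - 1/12 ≠ 0; add g_3 = 9/16x_2^3 + 3x_2^2 + 1/12x_1 + 9/2x_2 - 1/12 to the basis.

S(f_1,g_3): lcm = x_1^2x_2^3. S = -16/3x_1^2x_2^2 - x_1x_2^3 - 4/27x_1^3 - 8x_1^2x_2 + 1/12x_1x_2^2 + 3/4x_2^3 + 4/27x_1^2 - 1/12x_2^2.
  reduce S modulo (f_1, f_2, g_3):
  remainder -4/27x_1^3 + 4/27x_1^2 - 1/8x_2^2 + 37/108x_1 - 1/3x_2 - 37/108 ≠ 0; add g_4 = -4/27x_1^3 + 4/27x_1^2 - 1/8x_2^2 + 37/108x_1 - 1/3x_2 - 37/108 to the basis.

S(f_2,g_3): lcm = x_1x_2^3. S = 3/4x_2^4 - 16/3x_1x_2^2 + 3/2x_2^3 - 4/27x_1^2 - 8x_1x_2 + 4/27x_1.
  reduce S modulo (f_1, f_2, g_3, g_4):
  remainder -4/27x_1^2 + 1/12x_2^2 - 2/27x_1 + 5/18x_2 + 2/9 ≠ 0; add g_5 = -4/27x_1^2 + 1/12x_2^2 - 2/27x_1 + 5/18x_2 + 2/9 to the basis.

The other S-polynomials (S(f_1,g_4), S(f_2,g_4), S(g_3,g_4), S(f_1,g_5), S(f_2,g_5), S(g_3,g_5), S(g_4,g_5)) all reduce to 0 modulo the current basis, so we have a Gröbner basis.
Inter-reduce: drop elements whose leading term is divisible by another's, tail-reduce, and make monic.
Reduced Gröbner basis: {x_2^3 + 16/3x_2^2 + 4/27x_1 + 8x_2 - 4/27, x_1^2 - 9/16x_2^2 + 1/2x_1 - 15/8x_2 - 3/2, x_1x_2 + 3/4x_2^2 + 3/2x_2}.

Buchberger on the second generating set:
h_1 = -12x_1^2x_2 + 12x_1x_2 - 8x_1 - 9x_2 + 1, LT = x_1^2x_2.
h_2 = -8x_1x_2 - 6x_2^2 - 12x_2, LT = x_1x_2.

S(h_1,h_2): lcm = x_1^2x_2. S = -3/4x_1x_2^2 - 5/2x_1x_2 + 2/3x_1 + 3/4x_2 - 1/12.
  reduce S modulo (h_1, h_2):
  remainder 9/16x_2^3 + 3x_2^2 + 2/3x_1 + 9/2x_2 - 1/12 ≠ 0; add k_3 = 9/16x_2^3 + 3x_2^2 + 2/3x_1 + 9/2x_2 - 1/12 to the basis.

S(h_1,k_3): lcm = x_1^2x_2^3. S = -16/3x_1^2x_2^2 - x_1x_2^3 - 32/27x_1^3 - 8x_1^2x_2 + 2/3x_1x_2^2 + 3/4x_2^3 + 4/27x_1^2 - 1/12x_2^2.
  reduce S modulo (h_1, h_2, k_3):
  remainder -32/27x_1^3 + 4/27x_1^2 - 5/12x_2^2 + 88/27x_1 - 1/3x_2 - 11/27 ≠ 0; add k_4 = -32/27x_1^3 + 4/27x_1^2 - 5/12x_2^2 + 88/27x_1 - 1/3x_2 - 11/27 to the basis.

S(h_2,k_3): lcm = x_1x_2^3. S = 3/4x_2^4 - 16/3x_1x_2^2 + 3/2x_2^3 - 32/27x_1^2 - 8x_1x_2 + 4/27x_1.
  reduce S modulo (h_1, h_2, k_3, k_4):
  remainder -32/27x_1^2 + 2/3x_2^2 - 44/27x_1 + 13/9x_2 + 2/9 ≠ 0; add k_5 = -32/27x_1^2 + 2/3x_2^2 - 44/27x_1 + 13/9x_2 + 2/9 to the basis.

The other S-polynomials (S(h_1,k_4), S(h_2,k_4), S(k_3,k_4), S(h_1,k_5), S(h_2,k_5), S(k_3,k_5), S(k_4,k_5)) all reduce to 0 modulo the current basis, so we have a Gröbner basis.
Inter-reduce: drop elements whose leading term is divisible by another's, tail-reduce, and make monic.
Reduced Gröbner basis: {x_2^3 + 16/3x_2^2 + 32/27x_1 + 8x_2 - 4/27, x_1^2 - 9/16x_2^2 + 11/8x_1 - 39/32x_2 - 3/16, x_1x_2 + 3/4x_2^2 + 3/2x_2}.

These differ, so the ideals are not equal.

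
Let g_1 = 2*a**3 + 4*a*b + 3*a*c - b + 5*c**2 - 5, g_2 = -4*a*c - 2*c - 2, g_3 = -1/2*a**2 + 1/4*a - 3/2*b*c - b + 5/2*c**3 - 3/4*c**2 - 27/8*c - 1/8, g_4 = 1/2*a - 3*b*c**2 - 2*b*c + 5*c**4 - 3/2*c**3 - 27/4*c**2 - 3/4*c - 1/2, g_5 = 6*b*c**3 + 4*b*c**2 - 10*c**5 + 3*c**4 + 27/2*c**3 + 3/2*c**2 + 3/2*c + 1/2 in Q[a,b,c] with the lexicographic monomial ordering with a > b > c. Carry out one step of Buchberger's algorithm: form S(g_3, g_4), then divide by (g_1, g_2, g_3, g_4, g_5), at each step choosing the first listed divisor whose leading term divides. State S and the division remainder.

lcm(LM(g_3), LM(g_4)) = a**2.
S = (lcm/LT(g_3))·g_3 − (lcm/LT(g_4))·g_4 = 6*a*b*c**2 + 4*a*b*c - 10*a*c**4 + 3*a*c**3 + 27/2*a*c**2 + 3/2*a*c + 1/2*a + 3*b*c + 2*b - 5*c**3 + 3/2*c**2 + 27/4*c + 1/4.
Reduce S modulo (g_1, g_2, g_3, g_4, g_5) in that order:
  leading term a*b*c**2: subtract (-3/2*b*c)·g_2 from 6*a*b*c**2 + 4*a*b*c - 10*a*c**4 + 3*a*c**3 + 27/2*a*c**2 + 3/2*a*c + 1/2*a + 3*b*c + 2*b - 5*c**3 + 3/2*c**2 + 27/4*c + 1/4 → 4*a*b*c - 10*a*c**4 + 3*a*c**3 + 27/2*a*c**2 + 3/2*a*c + 1/2*a - 3*b*c**2 + 2*b - 5*c**3 + 3/2*c**2 + 27/4*c + 1/4
  leading term a*b*c: subtract (-b)·g_2 from 4*a*b*c - 10*a*c**4 + 3*a*c**3 + 27/2*a*c**2 + 3/2*a*c + 1/2*a - 3*b*c**2 + 2*b - 5*c**3 + 3/2*c**2 + 27/4*c + 1/4 → -10*a*c**4 + 3*a*c**3 + 27/2*a*c**2 + 3/2*a*c + 1/2*a - 3*b*c**2 - 2*b*c - 5*c**3 + 3/2*c**2 + 27/4*c + 1/4
  leading term a*c**4: subtract (5/2*c**3)·g_2 from -10*a*c**4 + 3*a*c**3 + 27/2*a*c**2 + 3/2*a*c + 1/2*a - 3*b*c**2 - 2*b*c - 5*c**3 + 3/2*c**2 + 27/4*c + 1/4 → 3*a*c**3 + 27/2*a*c**2 + 3/2*a*c + 1/2*a - 3*b*c**2 - 2*b*c + 5*c**4 + 3/2*c**2 + 27/4*c + 1/4
  leading term a*c**3: subtract (-3/4*c**2)·g_2 from 3*a*c**3 + 27/2*a*c**2 + 3/2*a*c + 1/2*a - 3*b*c**2 - 2*b*c + 5*c**4 + 3/2*c**2 + 27/4*c + 1/4 → 27/2*a*c**2 + 3/2*a*c + 1/2*a - 3*b*c**2 - 2*b*c + 5*c**4 - 3/2*c**3 + 27/4*c + 1/4
  leading term a*c**2: subtract (-27/8*c)·g_2 from 27/2*a*c**2 + 3/2*a*c + 1/2*a - 3*b*c**2 - 2*b*c + 5*c**4 - 3/2*c**3 + 27/4*c + 1/4 → 3/2*a*c + 1/2*a - 3*b*c**2 - 2*b*c + 5*c**4 - 3/2*c**3 - 27/4*c**2 + 1/4
  leading term a*c: subtract (-3/8)·g_2 from 3/2*a*c + 1/2*a - 3*b*c**2 - 2*b*c + 5*c**4 - 3/2*c**3 - 27/4*c**2 + 1/4 → 1/2*a - 3*b*c**2 - 2*b*c + 5*c**4 - 3/2*c**3 - 27/4*c**2 - 3/4*c - 1/2
  leading term a: subtract (1)·g_4 from 1/2*a - 3*b*c**2 - 2*b*c + 5*c**4 - 3/2*c**3 - 27/4*c**2 - 3/4*c - 1/2 → 0
The remainder is 0, so this S-polynomial contributes no new basis element.

S(g_3, g_4) = 6*a*b*c**2 + 4*a*b*c - 10*a*c**4 + 3*a*c**3 + 27/2*a*c**2 + 3/2*a*c + 1/2*a + 3*b*c + 2*b - 5*c**3 + 3/2*c**2 + 27/4*c + 1/4; remainder on division = 0.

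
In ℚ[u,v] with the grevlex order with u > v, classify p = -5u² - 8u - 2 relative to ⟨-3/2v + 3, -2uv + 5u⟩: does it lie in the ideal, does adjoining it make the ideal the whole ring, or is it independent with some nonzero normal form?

Adjoining -5u² - 8u - 2 makes the ideal the whole ring: the system is inconsistent.

First compute the reduced Gröbner basis of I by Buchberger's algorithm.
f_1 = -3/2v + 3, LT = v.
f_2 = -2uv + 5u, LT = uv.

S(f_1,f_2): lcm = uv. S = ½u.
  leading term u: no divisor's leading term divides it; move ½u to the remainder.
  remainder ½u ≠ 0; add h_3 = ½u to the basis.

The other S-polynomials (S(f_1,h_3), S(f_2,h_3)) all reduce to 0 modulo the current basis, so we have a Gröbner basis.
Inter-reduce: drop elements whose leading term is divisible by another's, tail-reduce, and make monic.
Reduced Gröbner basis: {u, v - 2}.
Label its elements g_1 = u, g_2 = v - 2.

Reduce p = -5u² - 8u - 2 modulo G:
  leading term u²: subtract (-5u)·g_1 from -5u² - 8u - 2 → -8u - 2
  leading term u: subtract (-8)·g_1 from -8u - 2 → -2
  leading term 1: no divisor's leading term divides it; move -2 to the remainder.
  normal form = -2.
The normal form is nonzero, so p ∉ I. Since p minus its normal form lies in I, I + (p) = I + (r) where r = -2; decide whether this ideal is the whole ring.
Here r = -2 is a nonzero constant, hence a unit: 1 ∈ I + (p), the Gröbner basis of I + (p) is {1}, and the enlarged system has no common solution — adjoining p is inconsistent.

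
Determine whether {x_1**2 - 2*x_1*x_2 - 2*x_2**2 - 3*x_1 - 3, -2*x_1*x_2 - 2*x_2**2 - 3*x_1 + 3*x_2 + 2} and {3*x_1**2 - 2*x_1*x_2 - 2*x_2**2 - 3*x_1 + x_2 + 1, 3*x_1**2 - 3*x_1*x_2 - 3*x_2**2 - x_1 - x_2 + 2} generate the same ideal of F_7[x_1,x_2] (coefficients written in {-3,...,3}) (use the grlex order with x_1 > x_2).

Yes, the ideals are equal.

Equality of ideals is decidable: compute both reduced Gröbner bases (unique for the ordering) and check whether they agree.
Buchberger on the first generating set:
f_1 = x_1**2 - 2*x_1*x_2 - 2*x_2**2 - 3*x_1 - 3, LT = x_1**2.
f_2 = -2*x_1*x_2 - 2*x_2**2 - 3*x_1 + 3*x_2 + 2, LT = x_1*x_2.

S(f_1,f_2): lcm = x_1**2*x_2. S = -3*x_1*x_2**2 - 2*x_2**3 + 2*x_1**2 + 2*x_1*x_2 + x_1 - 3*x_2.
  leading term x_1*x_2**2: subtract (-2*x_2)·f_2 from -3*x_1*x_2**2 - 2*x_2**3 + 2*x_1**2 + 2*x_1*x_2 + x_1 - 3*x_2 → x_2**3 + 2*x_1**2 + 3*x_1*x_2 - x_2**2 + x_1 + x_2
  leading term x_2**3: no divisor's leading term divides it; move x_2**3 to the remainder.
  leading term x_1**2: subtract (2)·f_1 from 2*x_1**2 + 3*x_1*x_2 - x_2**2 + x_1 + x_2 → 3*x_2**2 + x_2 - 1
  leading term x_2**2: no divisor's leading term divides it; move 3*x_2**2 to the remainder.
  leading term x_2: no divisor's leading term divides it; move x_2 to the remainder.
  leading term 1: no divisor's leading term divides it; move -1 to the remainder.
  remainder x_2**3 + 3*x_2**2 + x_2 - 1 ≠ 0; add g_3 = x_2**3 + 3*x_2**2 + x_2 - 1 to the basis.

The other S-polynomials (S(f_1,g_3), S(f_2,g_3)) all reduce to 0 modulo the current basis, so we have a Gröbner basis.
Inter-reduce: drop elements whose leading term is divisible by another's, tail-reduce, and make monic.
Reduced Gröbner basis: {x_2**3 + 3*x_2**2 + x_2 - 1, x_1**2 - 3*x_2 + 2, x_1*x_2 + x_2**2 - 2*x_1 + 2*x_2 - 1}.

Buchberger on the second generating set:
h_1 = 3*x_1**2 - 2*x_1*x_2 - 2*x_2**2 - 3*x_1 + x_2 + 1, LT = x_1**2.
h_2 = 3*x_1**2 - 3*x_1*x_2 - 3*x_2**2 - x_1 - x_2 + 2, LT = x_1**2.

S(h_1,h_2): lcm = x_1**2. S = -2*x_1*x_2 - 2*x_2**2 - 3*x_1 + 3*x_2 + 2.
  leading term x_1*x_2: no divisor's leading term divides it; move -2*x_1*x_2 to the remainder.
  leading term x_2**2: no divisor's leading term divides it; move -2*x_2**2 to the remainder.
  leading term x_1: no divisor's leading term divides it; move -3*x_1 to the remainder.
  leading term x_2: no divisor's leading term divides it; move 3*x_2 to the remainder.
  leading term 1: no divisor's leading term divides it; move 2 to the remainder.
  remainder -2*x_1*x_2 - 2*x_2**2 - 3*x_1 + 3*x_2 + 2 ≠ 0; add k_3 = -2*x_1*x_2 - 2*x_2**2 - 3*x_1 + 3*x_2 + 2 to the basis.

S(h_1,k_3): lcm = x_1**2*x_2. S = 3*x_1*x_2**2 - 3*x_2**3 + 2*x_1**2 - 3*x_1*x_2 - 2*x_2**2 + x_1 - 2*x_2.
  leading term x_1*x_2**2: subtract (2*x_2)·k_3 from 3*x_1*x_2**2 - 3*x_2**3 + 2*x_1**2 - 3*x_1*x_2 - 2*x_2**2 + x_1 - 2*x_2 → x_2**3 + 2*x_1**2 + 3*x_1*x_2 - x_2**2 + x_1 + x_2
  leading term x_2**3: no divisor's leading term divides it; move x_2**3 to the remainder.
  leading term x_1**2: subtract (3)·h_1 from 2*x_1**2 + 3*x_1*x_2 - x_2**2 + x_1 + x_2 → 2*x_1*x_2 - 2*x_2**2 + 3*x_1 - 2*x_2 - 3
  leading term x_1*x_2: subtract (-1)·k_3 from 2*x_1*x_2 - 2*x_2**2 + 3*x_1 - 2*x_2 - 3 → 3*x_2**2 + x_2 - 1
  leading term x_2**2: no divisor's leading term divides it; move 3*x_2**2 to the remainder.
  leading term x_2: no divisor's leading term divides it; move x_2 to the remainder.
  leading term 1: no divisor's leading term divides it; move -1 to the remainder.
  remainder x_2**3 + 3*x_2**2 + x_2 - 1 ≠ 0; add k_4 = x_2**3 + 3*x_2**2 + x_2 - 1 to the basis.

The other S-polynomials (S(h_2,k_3), S(h_1,k_4), S(h_2,k_4), S(k_3,k_4)) all reduce to 0 modulo the current basis, so we have a Gröbner basis.
Inter-reduce: drop elements whose leading term is divisible by another's, tail-reduce, and make monic.
Reduced Gröbner basis: {x_2**3 + 3*x_2**2 + x_2 - 1, x_1**2 - 3*x_2 + 2, x_1*x_2 + x_2**2 - 2*x_1 + 2*x_2 - 1}.

These coincide, so the ideals are equal.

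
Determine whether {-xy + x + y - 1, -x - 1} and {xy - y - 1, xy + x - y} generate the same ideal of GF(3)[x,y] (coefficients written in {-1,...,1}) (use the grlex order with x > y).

Yes, the ideals are equal.

For a fixed monomial order, each ideal has a unique reduced Gröbner basis; comparing bases decides equality.
Buchberger on the first generating set:
f_1 = -xy + x + y - 1, LT = xy.
f_2 = -x - 1, LT = x.

S(f_1,f_2): lcm = xy. S = -x + y + 1.
  leading term x: subtract (1)·f_2 from -x + y + 1 → y - 1
  leading term y: no divisor's leading term divides it; move y to the remainder.
  leading term 1: no divisor's leading term divides it; move -1 to the remainder.
  remainder y - 1 ≠ 0; add g_3 = y - 1 to the basis.

The other S-polynomials (S(f_1,g_3), S(f_2,g_3)) all reduce to 0 modulo the current basis, so we have a Gröbner basis.
Inter-reduce: drop elements whose leading term is divisible by another's, tail-reduce, and make monic.
Reduced Gröbner basis: {x + 1, y - 1}.

Buchberger on the second generating set:
h_1 = xy - y - 1, LT = xy.
h_2 = xy + x - y, LT = xy.

S(h_1,h_2): lcm = xy. S = -x - 1.
  leading term x: no divisor's leading term divides it; move -x to the remainder.
  leading term 1: no divisor's leading term divides it; move -1 to the remainder.
  remainder -x - 1 ≠ 0; add k_3 = -x - 1 to the basis.

S(h_1,k_3): lcm = xy. S = y - 1.
  leading term y: no divisor's leading term divides it; move y to the remainder.
  leading term 1: no divisor's leading term divides it; move -1 to the remainder.
  remainder y - 1 ≠ 0; add k_4 = y - 1 to the basis.

The other S-polynomials (S(h_2,k_3), S(h_1,k_4), S(h_2,k_4), S(k_3,k_4)) all reduce to 0 modulo the current basis, so we have a Gröbner basis.
Inter-reduce: drop elements whose leading term is divisible by another's, tail-reduce, and make monic.
Reduced Gröbner basis: {x + 1, y - 1}.

Same reduced basis, so the two generating sets span the same ideal.
The choice of monomial ordering does not affect the verdict — as long as both bases are computed under the same ordering, their equality decides ideal equality.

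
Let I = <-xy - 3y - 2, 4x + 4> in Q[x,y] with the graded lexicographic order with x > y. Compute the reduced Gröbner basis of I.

G = {x + 1, y + 1}

Buchberger's algorithm terminates because the ascending chain of leading-term ideals stabilizes.

f_1 = -xy - 3y - 2, LT = xy.
f_2 = 4x + 4, LT = x.

S(f_1,f_2): lcm = xy. S = 2y + 2.
  reduce S modulo (f_1, f_2):
  remainder 2y + 2 ≠ 0; add g_3 = 2y + 2 to the basis.

The other S-polynomials (S(f_1,g_3), S(f_2,g_3)) all reduce to 0 modulo the current basis, so we have a Gröbner basis.
Inter-reduce: drop elements whose leading term is divisible by another's, tail-reduce, and make monic.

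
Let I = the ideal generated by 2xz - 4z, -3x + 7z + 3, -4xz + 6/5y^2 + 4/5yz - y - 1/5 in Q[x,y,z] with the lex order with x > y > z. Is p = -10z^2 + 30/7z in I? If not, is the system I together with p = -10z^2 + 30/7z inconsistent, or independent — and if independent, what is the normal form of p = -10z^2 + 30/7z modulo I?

First compute the reduced Gröbner basis of I by Buchberger's algorithm.
f_1 = 2xz - 4z, LT = xz.
f_2 = -3x + 7z + 3, LT = x.
f_3 = -4xz + 6/5y^2 + 4/5yz - y - 1/5, LT = xz.

S(f_1,f_2): lcm = xz. S = 7/3z^2 - z.
  reduce S modulo (f_1, f_2, f_3):
  remainder 7/3z^2 - z ≠ 0; add h_4 = 7/3z^2 - z to the basis.

S(f_1,f_3): lcm = xz. S = 3/10y^2 + 1/5yz - 1/4y - 2z - 1/20.
  reduce S modulo (f_1, f_2, f_3, h_4):
  remainder 3/10y^2 + 1/5yz - 1/4y - 2z - 1/20 ≠ 0; add h_5 = 3/10y^2 + 1/5yz - 1/4y - 2z - 1/20 to the basis.

The other S-polynomials (S(f_2,f_3), S(f_1,h_4), S(f_2,h_4), S(f_3,h_4), S(f_1,h_5), S(f_2,h_5), S(f_3,h_5), S(h_4,h_5)) all reduce to 0 modulo the current basis, so we have a Gröbner basis.
Inter-reduce: drop elements whose leading term is divisible by another's, tail-reduce, and make monic.
Reduced Gröbner basis: {x - 7/3z - 1, y^2 + 2/3yz - 5/6y - 20/3z - 1/6, z^2 - 3/7z}.
Label its elements g_1 = x - 7/3z - 1, g_2 = y^2 + 2/3yz - 5/6y - 20/3z - 1/6, g_3 = z^2 - 3/7z.

Reduce p = -10z^2 + 30/7z modulo G:
  leading term z^2: subtract (-10)·g_3 from -10z^2 + 30/7z → 0
  normal form = 0.
Since the normal form is 0, p ∈ I.

-10z^2 + 30/7z lies in I (it reduces to 0).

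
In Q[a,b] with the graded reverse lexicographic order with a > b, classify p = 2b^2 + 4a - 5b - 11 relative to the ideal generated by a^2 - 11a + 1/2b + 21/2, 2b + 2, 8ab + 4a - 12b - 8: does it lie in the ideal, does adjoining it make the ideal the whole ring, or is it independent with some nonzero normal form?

First compute the reduced Gröbner basis of I by Buchberger's algorithm.
f_1 = a^2 - 11a + 1/2b + 21/2, LT = a^2.
f_2 = 2b + 2, LT = b.
f_3 = 8ab + 4a - 12b - 8, LT = ab.

S(f_1,f_3): lcm = a^2b. S = -1/2a^2 - 19/2ab + 1/2b^2 + a + 21/2b.
  leading term a^2: subtract (-1/2)·f_1 from -1/2a^2 - 19/2ab + 1/2b^2 + a + 21/2b → -19/2ab + 1/2b^2 - 9/2a + 43/4b + 21/4
  leading term ab: subtract (-19/4a)·f_2 from -19/2ab + 1/2b^2 - 9/2a + 43/4b + 21/4 → 1/2b^2 + 5a + 43/4b + 21/4
  leading term b^2: subtract (1/4b)·f_2 from 1/2b^2 + 5a + 43/4b + 21/4 → 5a + 41/4b + 21/4
  leading term a: no divisor's leading term divides it; move 5a to the remainder.
  leading term b: subtract (41/8)·f_2 from 41/4b + 21/4 → -5
  leading term 1: no divisor's leading term divides it; move -5 to the remainder.
  remainder 5a - 5 ≠ 0; add h_4 = 5a - 5 to the basis.

The other S-polynomials (S(f_1,f_2), S(f_2,f_3), S(f_1,h_4), S(f_2,h_4), S(f_3,h_4)) all reduce to 0 modulo the current basis, so we have a Gröbner basis.
Inter-reduce: drop elements whose leading term is divisible by another's, tail-reduce, and make monic.
Reduced Gröbner basis: {a - 1, b + 1}.
Label its elements g_1 = a - 1, g_2 = b + 1.

Reduce p = 2b^2 + 4a - 5b - 11 modulo G:
  leading term b^2: subtract (2b)·g_2 from 2b^2 + 4a - 5b - 11 → 4a - 7b - 11
  leading term a: subtract (4)·g_1 from 4a - 7b - 11 → -7b - 7
  leading term b: subtract (-7)·g_2 from -7b - 7 → 0
  normal form = 0.
Since the normal form is 0, p ∈ I.

Ideal membership is decidable via reduction modulo a Gröbner basis.

2b^2 + 4a - 5b - 11 lies in I (it reduces to 0).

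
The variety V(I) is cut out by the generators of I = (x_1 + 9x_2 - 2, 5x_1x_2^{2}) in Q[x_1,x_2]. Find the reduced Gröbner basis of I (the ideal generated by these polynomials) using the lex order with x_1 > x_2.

f_1 = x_1 + 9x_2 - 2, LT = x_1.
f_2 = 5x_1x_2^{2}, LT = x_1x_2^{2}.

S(f_1,f_2): lcm = x_1x_2^{2}. S = 9x_2^{3} - 2x_2^{2}.
  leading term x_2^{3}: no divisor's leading term divides it; move 9x_2^{3} to the remainder.
  leading term x_2^{2}: no divisor's leading term divides it; move -2x_2^{2} to the remainder.
  remainder 9x_2^{3} - 2x_2^{2} ≠ 0; add g_3 = 9x_2^{3} - 2x_2^{2} to the basis.

The other S-polynomials (S(f_1,g_3), S(f_2,g_3)) all reduce to 0 modulo the current basis, so we have a Gröbner basis.
Inter-reduce: drop elements whose leading term is divisible by another's, tail-reduce, and make monic.

G = {x_1 + 9x_2 - 2, x_2^{3} - \tfrac{2}{9}x_2^{2}}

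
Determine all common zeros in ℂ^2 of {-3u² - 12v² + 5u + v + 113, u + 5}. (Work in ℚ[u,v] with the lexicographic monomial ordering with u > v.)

{(-5, -1), (-5, 13/12)}

Compute a lex Gröbner basis by Buchberger's algorithm.
f_1 = -3u² + 5u - 12v² + v + 113, LT = u².
f_2 = u + 5, LT = u.

S(f_1,f_2): lcm = u². S = -20/3u + 4v² - ⅓v - 113/3.
  leading term u: subtract (-20/3)·f_2 from -20/3u + 4v² - ⅓v - 113/3 → 4v² - ⅓v - 13/3
  leading term v²: no divisor's leading term divides it; move 4v² to the remainder.
  leading term v: no divisor's leading term divides it; move -⅓v to the remainder.
  leading term 1: no divisor's leading term divides it; move -13/3 to the remainder.
  remainder 4v² - ⅓v - 13/3 ≠ 0; add h_3 = 4v² - ⅓v - 13/3 to the basis.

The other S-polynomials (S(f_1,h_3), S(f_2,h_3)) all reduce to 0 modulo the current basis, so we have a Gröbner basis.
Inter-reduce: drop elements whose leading term is divisible by another's, tail-reduce, and make monic.
Reduced Gröbner basis: {u + 5, v² - 1/12v - 13/12}.

Elimination: the polynomial v² - 1/12v - 13/12 lies in the elimination ideal for v, so v ∈ {-1, 13/12}. For each such v, the remaining basis elements (now univariate) give the rest of the solution.
  v = -1: the earlier basis element becomes u + 5 = 0, giving u = -5 — point (-5, -1).
  v = 13/12: the earlier basis element becomes u + 5 = 0, giving u = -5 — point (-5, 13/12).
Each listed point satisfies every original equation (direct substitution).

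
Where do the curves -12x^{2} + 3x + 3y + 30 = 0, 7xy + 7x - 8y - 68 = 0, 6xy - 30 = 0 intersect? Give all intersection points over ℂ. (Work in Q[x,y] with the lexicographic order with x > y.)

Compute a lex Gröbner basis by Buchberger's algorithm.
f_1 = -12x^{2} + 3x + 3y + 30, LT = x^{2}.
f_2 = 7xy + 7x - 8y - 68, LT = xy.
f_3 = 6xy - 30, LT = xy.

S(f_1,f_2): lcm = x^{2}y. S = -x^{2} + \tfrac{25}{28}xy + \tfrac{68}{7}x - \tfrac{1}{4}y^{2} - \tfrac{5}{2}y.
  leading term x^{2}: subtract (\tfrac{1}{12})·f_1 from -x^{2} + \tfrac{25}{28}xy + \tfrac{68}{7}x - \tfrac{1}{4}y^{2} - \tfrac{5}{2}y → \tfrac{25}{28}xy + \tfrac{265}{28}x - \tfrac{1}{4}y^{2} - \tfrac{11}{4}y - \tfrac{5}{2}
  leading term xy: subtract (\tfrac{25}{196})·f_2 from \tfrac{25}{28}xy + \tfrac{265}{28}x - \tfrac{1}{4}y^{2} - \tfrac{11}{4}y - \tfrac{5}{2} → \tfrac{60}{7}x - \tfrac{1}{4}y^{2} - \tfrac{339}{196}y + \tfrac{605}{98}
  leading term x: no divisor's leading term divides it; move \tfrac{60}{7}x to the remainder.
  leading term y^{2}: no divisor's leading term divides it; move -\tfrac{1}{4}y^{2} to the remainder.
  leading term y: no divisor's leading term divides it; move -\tfrac{339}{196}y to the remainder.
  leading term 1: no divisor's leading term divides it; move \tfrac{605}{98} to the remainder.
  remainder \tfrac{60}{7}x - \tfrac{1}{4}y^{2} - \tfrac{339}{196}y + \tfrac{605}{98} ≠ 0; add h_4 = \tfrac{60}{7}x - \tfrac{1}{4}y^{2} - \tfrac{339}{196}y + \tfrac{605}{98} to the basis.

S(f_1,f_3): lcm = x^{2}y. S = -\tfrac{1}{4}xy + 5x - \tfrac{1}{4}y^{2} - \tfrac{5}{2}y.
  leading term xy: subtract (-\tfrac{1}{28})·f_2 from -\tfrac{1}{4}xy + 5x - \tfrac{1}{4}y^{2} - \tfrac{5}{2}y → \tfrac{21}{4}x - \tfrac{1}{4}y^{2} - \tfrac{39}{14}y - \tfrac{17}{7}
  leading term x: subtract (\tfrac{49}{80})·h_4 from \tfrac{21}{4}x - \tfrac{1}{4}y^{2} - \tfrac{39}{14}y - \tfrac{17}{7} → -\tfrac{31}{320}y^{2} - \tfrac{3867}{2240}y - \tfrac{1391}{224}
  leading term y^{2}: no divisor's leading term divides it; move -\tfrac{31}{320}y^{2} to the remainder.
  leading term y: no divisor's leading term divides it; move -\tfrac{3867}{2240}y to the remainder.
  leading term 1: no divisor's leading term divides it; move -\tfrac{1391}{224} to the remainder.
  remainder -\tfrac{31}{320}y^{2} - \tfrac{3867}{2240}y - \tfrac{1391}{224} ≠ 0; add h_5 = -\tfrac{31}{320}y^{2} - \tfrac{3867}{2240}y - \tfrac{1391}{224} to the basis.

S(f_2,f_3): lcm = xy. S = x - \tfrac{8}{7}y - \tfrac{33}{7}.
  leading term x: subtract (\tfrac{7}{60})·h_4 from x - \tfrac{8}{7}y - \tfrac{33}{7} → \tfrac{7}{240}y^{2} - \tfrac{527}{560}y - \tfrac{913}{168}
  leading term y^{2}: subtract (-\tfrac{28}{93})·h_5 from \tfrac{7}{240}y^{2} - \tfrac{527}{560}y - \tfrac{913}{168} → -\tfrac{317}{217}y - \tfrac{1585}{217}
  leading term y: no divisor's leading term divides it; move -\tfrac{317}{217}y to the remainder.
  leading term 1: no divisor's leading term divides it; move -\tfrac{1585}{217} to the remainder.
  remainder -\tfrac{317}{217}y - \tfrac{1585}{217} ≠ 0; add h_6 = -\tfrac{317}{217}y - \tfrac{1585}{217} to the basis.

The other S-polynomials (S(f_1,h_4), S(f_2,h_4), S(f_3,h_4), S(f_1,h_5), S(f_2,h_5), S(f_3,h_5), S(h_4,h_5), S(f_1,h_6), S(f_2,h_6), S(f_3,h_6), S(h_4,h_6), S(h_5,h_6)) all reduce to 0 modulo the current basis, so we have a Gröbner basis.
Inter-reduce: drop elements whose leading term is divisible by another's, tail-reduce, and make monic.
Reduced Gröbner basis: {x + 1, y + 5}.

From the last basis element, y + 5 = 0, so y takes values in {-5}. Each choice, substituted upward through the basis, yields the corresponding point(s) of the solution set.
  y = -5: the earlier basis element becomes x + 1 = 0, giving x = -1 — point (-1, -5).
Each listed point satisfies every original equation (direct substitution).

{(-1, -5)}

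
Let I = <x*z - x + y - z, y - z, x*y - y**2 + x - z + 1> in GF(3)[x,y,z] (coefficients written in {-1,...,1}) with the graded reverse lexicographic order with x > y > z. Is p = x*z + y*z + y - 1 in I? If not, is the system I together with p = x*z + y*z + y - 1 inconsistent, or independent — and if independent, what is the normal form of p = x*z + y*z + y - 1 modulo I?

First compute the reduced Gröbner basis of I by Buchberger's algorithm.
f_1 = x*z - x + y - z, LT = x*z.
f_2 = y - z, LT = y.
f_3 = x*y - y**2 + x - z + 1, LT = x*y.

S(f_1,f_3): lcm = x*y*z. S = y**2*z - x*y + y**2 - x*z - y*z + z**2 - z.
  reduce S modulo (f_1, f_2, f_3):
  remainder z**3 + z**2 + x - z ≠ 0; add h_4 = z**3 + z**2 + x - z to the basis.

S(f_2,f_3): lcm = x*y. S = y**2 - x*z - x + z - 1.
  reduce S modulo (f_1, f_2, f_3, h_4):
  remainder z**2 + x + z - 1 ≠ 0; add h_5 = z**2 + x + z - 1 to the basis.

S(f_1,h_4): lcm = x*z**3. S = x*z**2 + y*z**2 - z**3 - x**2 + x*z.
  reduce S modulo (f_1, f_2, f_3, h_4, h_5):
  remainder -x**2 - x ≠ 0; add h_6 = -x**2 - x to the basis.

The other S-polynomials (S(f_1,f_2), S(f_2,h_4), S(f_3,h_4), S(f_1,h_5), S(f_2,h_5), S(f_3,h_5), S(h_4,h_5), S(f_1,h_6), S(f_2,h_6), S(f_3,h_6), S(h_4,h_6), S(h_5,h_6)) all reduce to 0 modulo the current basis, so we have a Gröbner basis.
Inter-reduce: drop elements whose leading term is divisible by another's, tail-reduce, and make monic.
Reduced Gröbner basis: {x**2 + x, x*z - x, z**2 + x + z - 1, y - z}.
Label its elements g_1 = x**2 + x, g_2 = x*z - x, g_3 = z**2 + x + z - 1, g_4 = y - z.

Reduce p = x*z + y*z + y - 1 modulo G:
  leading term x*z: subtract (1)·g_2 from x*z + y*z + y - 1 → y*z + x + y - 1
  leading term y*z: subtract (z)·g_4 from y*z + x + y - 1 → z**2 + x + y - 1
  leading term z**2: subtract (1)·g_3 from z**2 + x + y - 1 → y - z
  leading term y: subtract (1)·g_4 from y - z → 0
  normal form = 0.
Since the normal form is 0, p ∈ I.

x*z + y*z + y - 1 lies in I (it reduces to 0).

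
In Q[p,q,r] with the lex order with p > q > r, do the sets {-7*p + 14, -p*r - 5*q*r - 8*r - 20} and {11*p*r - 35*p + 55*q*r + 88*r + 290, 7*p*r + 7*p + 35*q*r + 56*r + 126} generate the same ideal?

Since reduced Gröbner bases are canonical representatives of ideals under a given ordering, it suffices to compute and compare them.
Buchberger on the first generating set:
f_1 = -7*p + 14, LT = p.
f_2 = -p*r - 5*q*r - 8*r - 20, LT = p*r.

S(f_1,f_2): lcm = p*r. S = -5*q*r - 10*r - 20.
  leading term q*r: no divisor's leading term divides it; move -5*q*r to the remainder.
  leading term r: no divisor's leading term divides it; move -10*r to the remainder.
  leading term 1: no divisor's leading term divides it; move -20 to the remainder.
  remainder -5*q*r - 10*r - 20 ≠ 0; add g_3 = -5*q*r - 10*r - 20 to the basis.

S(f_1,g_3): leading monomials are coprime, so the S-polynomial reduces to 0 (Buchberger's first criterion).
S(f_2,g_3): lcm = p*q*r. S = -2*p*r - 4*p + 5*q**2*r + 8*q*r + 20*q.
  leading term p*r: subtract (2/7*r)·f_1 from -2*p*r - 4*p + 5*q**2*r + 8*q*r + 20*q → -4*p + 5*q**2*r + 8*q*r + 20*q - 4*r
  leading term p: subtract (4/7)·f_1 from -4*p + 5*q**2*r + 8*q*r + 20*q - 4*r → 5*q**2*r + 8*q*r + 20*q - 4*r - 8
  leading term q**2*r: subtract (-q)·g_3 from 5*q**2*r + 8*q*r + 20*q - 4*r - 8 → -2*q*r - 4*r - 8
  leading term q*r: subtract (2/5)·g_3 from -2*q*r - 4*r - 8 → 0
  remainder 0.

Every S-polynomial of the final basis reduces to 0, so we have a Gröbner basis.
Inter-reduce: drop elements whose leading term is divisible by another's, tail-reduce, and make monic.
Reduced Gröbner basis: {p - 2, q*r + 2*r + 4}.

Buchberger on the second generating set:
h_1 = 11*p*r - 35*p + 55*q*r + 88*r + 290, LT = p*r.
h_2 = 7*p*r + 7*p + 35*q*r + 56*r + 126, LT = p*r.

S(h_1,h_2): lcm = p*r. S = -46/11*p + 92/11.
  leading term p: no divisor's leading term divides it; move -46/11*p to the remainder.
  leading term 1: no divisor's leading term divides it; move 92/11 to the remainder.
  remainder -46/11*p + 92/11 ≠ 0; add k_3 = -46/11*p + 92/11 to the basis.

S(h_1,k_3): lcm = p*r. S = -35/11*p + 5*q*r + 10*r + 290/11.
  leading term p: subtract (35/46)·k_3 from -35/11*p + 5*q*r + 10*r + 290/11 → 5*q*r + 10*r + 20
  leading term q*r: no divisor's leading term divides it; move 5*q*r to the remainder.
  leading term r: no divisor's leading term divides it; move 10*r to the remainder.
  leading term 1: no divisor's leading term divides it; move 20 to the remainder.
  remainder 5*q*r + 10*r + 20 ≠ 0; add k_4 = 5*q*r + 10*r + 20 to the basis.

S(h_2,k_3): lcm = p*r. S = p + 5*q*r + 10*r + 18.
  leading term p: subtract (-11/46)·k_3 from p + 5*q*r + 10*r + 18 → 5*q*r + 10*r + 20
  leading term q*r: subtract (1)·k_4 from 5*q*r + 10*r + 20 → 0
  remainder 0.

S(h_1,k_4): lcm = p*q*r. S = -35/11*p*q - 2*p*r - 4*p + 5*q**2*r + 8*q*r + 290/11*q.
  leading term p*q: subtract (35/46*q)·k_3 from -35/11*p*q - 2*p*r - 4*p + 5*q**2*r + 8*q*r + 290/11*q → -2*p*r - 4*p + 5*q**2*r + 8*q*r + 20*q
  leading term p*r: subtract (-2/11)·h_1 from -2*p*r - 4*p + 5*q**2*r + 8*q*r + 20*q → -114/11*p + 5*q**2*r + 18*q*r + 20*q + 16*r + 580/11
  leading term p: subtract (57/23)·k_3 from -114/11*p + 5*q**2*r + 18*q*r + 20*q + 16*r + 580/11 → 5*q**2*r + 18*q*r + 20*q + 16*r + 32
  leading term q**2*r: subtract (q)·k_4 from 5*q**2*r + 18*q*r + 20*q + 16*r + 32 → 8*q*r + 16*r + 32
  leading term q*r: subtract (8/5)·k_4 from 8*q*r + 16*r + 32 → 0
  remainder 0.

S(h_2,k_4): lcm = p*q*r. S = p*q - 2*p*r - 4*p + 5*q**2*r + 8*q*r + 18*q.
  leading term p*q: subtract (-11/46*q)·k_3 from p*q - 2*p*r - 4*p + 5*q**2*r + 8*q*r + 18*q → -2*p*r - 4*p + 5*q**2*r + 8*q*r + 20*q
  leading term p*r: subtract (-2/11)·h_1 from -2*p*r - 4*p + 5*q**2*r + 8*q*r + 20*q → -114/11*p + 5*q**2*r + 18*q*r + 20*q + 16*r + 580/11
  leading term p: subtract (57/23)·k_3 from -114/11*p + 5*q**2*r + 18*q*r + 20*q + 16*r + 580/11 → 5*q**2*r + 18*q*r + 20*q + 16*r + 32
  leading term q**2*r: subtract (q)·k_4 from 5*q**2*r + 18*q*r + 20*q + 16*r + 32 → 8*q*r + 16*r + 32
  leading term q*r: subtract (8/5)·k_4 from 8*q*r + 16*r + 32 → 0
  remainder 0.

S(k_3,k_4): leading monomials are coprime, so the S-polynomial reduces to 0 (Buchberger's first criterion).
Every S-polynomial of the final basis reduces to 0, so we have a Gröbner basis.
Inter-reduce: drop elements whose leading term is divisible by another's, tail-reduce, and make monic.
Reduced Gröbner basis: {p - 2, q*r + 2*r + 4}.

These coincide, so the ideals are equal.

Yes, the ideals are equal.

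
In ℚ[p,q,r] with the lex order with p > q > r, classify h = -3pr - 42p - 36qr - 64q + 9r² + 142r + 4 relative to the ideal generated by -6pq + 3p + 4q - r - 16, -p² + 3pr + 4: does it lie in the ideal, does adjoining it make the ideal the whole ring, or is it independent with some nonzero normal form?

-3pr - 42p - 36qr - 64q + 9r² + 142r + 4 lies in I (it reduces to 0).

First compute the reduced Gröbner basis of I by Buchberger's algorithm.
f_1 = -6pq + 3p + 4q - r - 16, LT = pq.
f_2 = -p² + 3pr + 4, LT = p².

S(f_1,f_2): lcm = p²q. S = -½p² + 3pqr - ⅔pq + ⅙pr + 8/3p + 4q.
  leading term p²: subtract (½)·f_2 from -½p² + 3pqr - ⅔pq + ⅙pr + 8/3p + 4q → 3pqr - ⅔pq - 4/3pr + 8/3p + 4q - 2
  leading term pqr: subtract (-½r)·f_1 from 3pqr - ⅔pq - 4/3pr + 8/3p + 4q - 2 → -⅔pq + ⅙pr + 8/3p + 2qr + 4q - ½r² - 8r - 2
  leading term pq: subtract (1/9)·f_1 from -⅔pq + ⅙pr + 8/3p + 2qr + 4q - ½r² - 8r - 2 → ⅙pr + 7/3p + 2qr + 32/9q - ½r² - 71/9r - 2/9
  leading term pr: no divisor's leading term divides it; move ⅙pr to the remainder.
  leading term p: no divisor's leading term divides it; move 7/3p to the remainder.
  leading term qr: no divisor's leading term divides it; move 2qr to the remainder.
  leading term q: no divisor's leading term divides it; move 32/9q to the remainder.
  leading term r²: no divisor's leading term divides it; move -½r² to the remainder.
  leading term r: no divisor's leading term divides it; move -71/9r to the remainder.
  leading term 1: no divisor's leading term divides it; move -2/9 to the remainder.
  remainder ⅙pr + 7/3p + 2qr + 32/9q - ½r² - 71/9r - 2/9 ≠ 0; add k_3 = ⅙pr + 7/3p + 2qr + 32/9q - ½r² - 71/9r - 2/9 to the basis.

S(f_1,k_3): lcm = pqr. S = -14pq - ½pr - 12q²r - 64/3q² + 3qr² + 140/3qr + 4/3q + ⅙r² + 8/3r.
  leading term pq: subtract (7/3)·f_1 from -14pq - ½pr - 12q²r - 64/3q² + 3qr² + 140/3qr + 4/3q + ⅙r² + 8/3r → -½pr - 7p - 12q²r - 64/3q² + 3qr² + 140/3qr - 8q + ⅙r² + 5r + 112/3
  leading term pr: subtract (-3)·k_3 from -½pr - 7p - 12q²r - 64/3q² + 3qr² + 140/3qr - 8q + ⅙r² + 5r + 112/3 → -12q²r - 64/3q² + 3qr² + 158/3qr + 8/3q - 4/3r² - 56/3r + 110/3
  leading term q²r: no divisor's leading term divides it; move -12q²r to the remainder.
  leading term q²: no divisor's leading term divides it; move -64/3q² to the remainder.
  leading term qr²: no divisor's leading term divides it; move 3qr² to the remainder.
  leading term qr: no divisor's leading term divides it; move 158/3qr to the remainder.
  leading term q: no divisor's leading term divides it; move 8/3q to the remainder.
  leading term r²: no divisor's leading term divides it; move -4/3r² to the remainder.
  leading term r: no divisor's leading term divides it; move -56/3r to the remainder.
  leading term 1: no divisor's leading term divides it; move 110/3 to the remainder.
  remainder -12q²r - 64/3q² + 3qr² + 158/3qr + 8/3q - 4/3r² - 56/3r + 110/3 ≠ 0; add k_4 = -12q²r - 64/3q² + 3qr² + 158/3qr + 8/3q - 4/3r² - 56/3r + 110/3 to the basis.

The other S-polynomials (S(f_2,k_3), S(f_1,k_4), S(f_2,k_4), S(k_3,k_4)) all reduce to 0 modulo the current basis, so we have a Gröbner basis.
Inter-reduce: drop elements whose leading term is divisible by another's, tail-reduce, and make monic.
Reduced Gröbner basis: {p² + 42p + 36qr + 64q - 9r² - 142r - 8, pq - ½p - ⅔q + ⅙r + 8/3, pr + 14p + 12qr + 64/3q - 3r² - 142/3r - 4/3, q²r + 16/9q² - ¼qr² - 79/18qr - 2/9q + 1/9r² + 14/9r - 55/18}.
Label its elements g_1 = p² + 42p + 36qr + 64q - 9r² - 142r - 8, g_2 = pq - ½p - ⅔q + ⅙r + 8/3, g_3 = pr + 14p + 12qr + 64/3q - 3r² - 142/3r - 4/3, g_4 = q²r + 16/9q² - ¼qr² - 79/18qr - 2/9q + 1/9r² + 14/9r - 55/18.

Reduce h = -3pr - 42p - 36qr - 64q + 9r² + 142r + 4 modulo G:
  leading term pr: subtract (-3)·g_3 from -3pr - 42p - 36qr - 64q + 9r² + 142r + 4 → 0
  normal form = 0.
Since the normal form is 0, h ∈ I.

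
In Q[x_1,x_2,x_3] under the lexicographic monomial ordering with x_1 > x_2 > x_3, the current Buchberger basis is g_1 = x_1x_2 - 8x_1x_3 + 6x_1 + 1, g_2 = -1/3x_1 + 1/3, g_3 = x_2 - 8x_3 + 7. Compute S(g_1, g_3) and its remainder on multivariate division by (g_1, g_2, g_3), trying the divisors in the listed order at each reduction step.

lcm(LM(g_1), LM(g_3)) = x_1x_2.
S = (lcm/LT(g_1))·g_1 − (lcm/LT(g_3))·g_3 = -x_1 + 1.
Reduce S modulo (g_1, g_2, g_3) in that order:
  leading term x_1: subtract (3)·g_2 from -x_1 + 1 → 0
The remainder is 0, so this S-polynomial contributes no new basis element.

S(g_1, g_3) = -x_1 + 1; remainder on division = 0.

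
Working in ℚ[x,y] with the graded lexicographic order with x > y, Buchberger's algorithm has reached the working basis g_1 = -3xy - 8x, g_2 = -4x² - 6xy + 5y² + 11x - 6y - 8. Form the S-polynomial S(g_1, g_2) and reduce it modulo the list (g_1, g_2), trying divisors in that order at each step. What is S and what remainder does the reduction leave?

S(g_1, g_2) = -3/2xy² + 5/4y³ + 8/3x² + 11/4xy - 3/2y² - 2y; remainder on division = 5/4y³ + 11/6y² - 6y - 16/3.

lcm(LM(g_1), LM(g_2)) = x²y.
S = (lcm/LT(g_1))·g_1 − (lcm/LT(g_2))·g_2 = -3/2xy² + 5/4y³ + 8/3x² + 11/4xy - 3/2y² - 2y.
Reduce S modulo (g_1, g_2) in that order:
  leading term xy²: subtract (½y)·g_1 from -3/2xy² + 5/4y³ + 8/3x² + 11/4xy - 3/2y² - 2y → 5/4y³ + 8/3x² + 27/4xy - 3/2y² - 2y
  leading term y³: no divisor's leading term divides it; move 5/4y³ to the remainder.
  leading term x²: subtract (-⅔)·g_2 from 8/3x² + 27/4xy - 3/2y² - 2y → 11/4xy + 11/6y² + 22/3x - 6y - 16/3
  leading term xy: subtract (-11/12)·g_1 from 11/4xy + 11/6y² + 22/3x - 6y - 16/3 → 11/6y² - 6y - 16/3
  leading term y²: no divisor's leading term divides it; move 11/6y² to the remainder.
  leading term y: no divisor's leading term divides it; move -6y to the remainder.
  leading term 1: no divisor's leading term divides it; move -16/3 to the remainder.
The remainder 5/4y³ + 11/6y² - 6y - 16/3 is nonzero, so it would be added as the next basis element.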